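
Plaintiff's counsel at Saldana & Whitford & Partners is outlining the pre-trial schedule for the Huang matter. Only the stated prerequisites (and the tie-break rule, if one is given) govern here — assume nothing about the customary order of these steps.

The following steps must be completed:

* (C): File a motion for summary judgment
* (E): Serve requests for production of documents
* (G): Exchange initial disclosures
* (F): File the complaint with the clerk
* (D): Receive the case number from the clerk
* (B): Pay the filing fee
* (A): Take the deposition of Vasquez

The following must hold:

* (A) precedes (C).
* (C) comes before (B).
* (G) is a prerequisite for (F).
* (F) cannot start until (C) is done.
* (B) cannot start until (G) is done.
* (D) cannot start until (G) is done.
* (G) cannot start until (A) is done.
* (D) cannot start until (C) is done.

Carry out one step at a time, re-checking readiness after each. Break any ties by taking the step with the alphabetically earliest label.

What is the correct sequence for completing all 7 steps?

Nothing is required for (A) and (E). (A) has the earlier label → (A) first.
(C) and (G) now also ready, so the ready set is {(C), (E), (G)}; (C) has the earlier label → (C).
(E) and (G) are both available; (E) has the earlier label → (E).
Next only (G) has its prerequisites met → (G).
Now (B), (D) and (F) have their prerequisites met. (B) has the earlier label, so (B) next.
Ready: (D) and (F). (D) has the earlier label → (D).
(F) needed (C) and (G), now all done → (F).

(A) → (C) → (E) → (G) → (B) → (D) → (F)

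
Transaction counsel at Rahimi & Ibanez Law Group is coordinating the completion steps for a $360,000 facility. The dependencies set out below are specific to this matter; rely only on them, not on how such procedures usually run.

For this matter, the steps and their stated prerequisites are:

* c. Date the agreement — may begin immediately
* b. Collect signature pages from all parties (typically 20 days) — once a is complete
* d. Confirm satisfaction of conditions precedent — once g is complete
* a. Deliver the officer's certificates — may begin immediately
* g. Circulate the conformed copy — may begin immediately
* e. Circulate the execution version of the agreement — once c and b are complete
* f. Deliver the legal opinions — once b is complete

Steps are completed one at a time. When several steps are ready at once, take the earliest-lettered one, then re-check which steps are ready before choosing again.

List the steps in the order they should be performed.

a, b, c, e, f, g, d

a, c and g have no prerequisites; a has the earlier label, so a is first.
b now also ready, so the ready set is {b, c, g}; b has the earlier label → b.
Now c, f and g have their prerequisites met. c has the earlier label, so c next.
e now also ready, so the ready set is {e, f, g}; e has the earlier label → e.
f and g are both available; f has the earlier label → f.
That leaves g as the only ready step → g.
d needed g, now all done → d.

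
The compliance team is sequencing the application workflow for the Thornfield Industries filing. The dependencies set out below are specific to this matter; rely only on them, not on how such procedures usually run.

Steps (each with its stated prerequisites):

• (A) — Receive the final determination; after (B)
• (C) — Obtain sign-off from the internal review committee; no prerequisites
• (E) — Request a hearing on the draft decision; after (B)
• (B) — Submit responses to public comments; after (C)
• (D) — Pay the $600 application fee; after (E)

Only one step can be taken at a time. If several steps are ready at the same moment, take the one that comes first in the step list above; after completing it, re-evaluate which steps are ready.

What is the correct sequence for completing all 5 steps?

(C), (B), (A), (E), (D)

Only (C) has no prerequisites, so it is first.
That leaves (B) as the only ready step → (B).
Now (A) and (E) have their prerequisites met. (A) is listed earlier, so (A) next.
(E) needed (B), now all done → (E).
Next only (D) has its prerequisites met → (D).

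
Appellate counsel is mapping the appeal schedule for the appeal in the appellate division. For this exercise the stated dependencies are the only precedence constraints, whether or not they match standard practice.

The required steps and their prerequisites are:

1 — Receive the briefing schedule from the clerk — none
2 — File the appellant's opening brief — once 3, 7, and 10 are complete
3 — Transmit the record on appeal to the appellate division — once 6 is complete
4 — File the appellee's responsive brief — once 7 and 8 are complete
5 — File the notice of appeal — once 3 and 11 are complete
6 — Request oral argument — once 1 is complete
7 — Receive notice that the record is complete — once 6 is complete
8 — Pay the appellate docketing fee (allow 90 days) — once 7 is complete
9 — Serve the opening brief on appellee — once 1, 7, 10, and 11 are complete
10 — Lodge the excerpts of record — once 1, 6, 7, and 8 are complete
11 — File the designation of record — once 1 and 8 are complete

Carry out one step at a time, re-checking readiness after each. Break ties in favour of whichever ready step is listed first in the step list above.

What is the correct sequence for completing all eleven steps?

1 → 6 → 3 → 7 → 8 → 4 → 10 → 2 → 11 → 5 → 9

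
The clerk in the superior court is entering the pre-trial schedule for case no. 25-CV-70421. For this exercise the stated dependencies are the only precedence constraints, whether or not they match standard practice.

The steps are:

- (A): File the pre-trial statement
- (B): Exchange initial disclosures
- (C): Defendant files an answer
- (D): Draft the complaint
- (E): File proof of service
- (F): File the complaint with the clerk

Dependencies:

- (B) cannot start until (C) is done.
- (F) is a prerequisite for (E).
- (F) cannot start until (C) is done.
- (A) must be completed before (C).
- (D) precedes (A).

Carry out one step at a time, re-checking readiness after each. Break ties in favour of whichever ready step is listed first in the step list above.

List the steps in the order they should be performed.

(D), (A), (C), (B), (F), (E)

Only (D) has no prerequisites, so it is first.
(A) needed (D), now all done → (A).
(C) needed (A), now all done → (C).
Now (B) and (F) have their prerequisites met. (B) is listed earlier, so (B) next.
Next only (F) has its prerequisites met → (F).
(E) needed (F), now all done → (E).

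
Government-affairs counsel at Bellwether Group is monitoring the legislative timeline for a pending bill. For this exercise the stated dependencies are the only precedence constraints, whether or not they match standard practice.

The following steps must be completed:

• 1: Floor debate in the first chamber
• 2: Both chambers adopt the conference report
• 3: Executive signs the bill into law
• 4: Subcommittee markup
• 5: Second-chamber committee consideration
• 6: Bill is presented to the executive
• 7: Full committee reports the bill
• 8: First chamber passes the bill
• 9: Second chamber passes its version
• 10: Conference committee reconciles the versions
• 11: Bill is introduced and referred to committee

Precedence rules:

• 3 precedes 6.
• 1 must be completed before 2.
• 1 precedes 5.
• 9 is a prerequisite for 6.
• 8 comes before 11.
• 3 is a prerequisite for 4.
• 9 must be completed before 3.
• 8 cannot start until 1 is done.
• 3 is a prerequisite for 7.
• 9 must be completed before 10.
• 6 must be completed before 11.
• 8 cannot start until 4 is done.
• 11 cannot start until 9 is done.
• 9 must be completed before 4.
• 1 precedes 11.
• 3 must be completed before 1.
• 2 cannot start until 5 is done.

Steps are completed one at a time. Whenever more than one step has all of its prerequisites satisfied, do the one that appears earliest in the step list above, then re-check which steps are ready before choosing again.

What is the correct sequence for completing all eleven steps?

9 has no prerequisites → 9 first.
Ready: 3 and 10. 3 is listed earlier → 3.
1, 4, 6 and 7 now also ready, so the ready set is {1, 4, 6, 7, 10}; 1 is listed earlier → 1.
Ready: 4, 5, 6, 7 and 10. 4 is listed earlier → 4.
8 now also ready, so the ready set is {5, 6, 7, 8, 10}; 5 is listed earlier → 5.
Ready: 2, 6, 7, 8 and 10. 2 is listed earlier → 2.
Ready: 6, 7, 8 and 10. 6 is listed earlier → 6.
Now 7, 8 and 10 have their prerequisites met. 7 is listed earlier, so 7 next.
Now 8 and 10 have their prerequisites met. 8 is listed earlier, so 8 next.
11 now also ready, so the ready set is {10, 11}; 10 is listed earlier → 10.
That leaves 11 as the only ready step → 11.

9 3 1 4 5 2 6 7 8 10 11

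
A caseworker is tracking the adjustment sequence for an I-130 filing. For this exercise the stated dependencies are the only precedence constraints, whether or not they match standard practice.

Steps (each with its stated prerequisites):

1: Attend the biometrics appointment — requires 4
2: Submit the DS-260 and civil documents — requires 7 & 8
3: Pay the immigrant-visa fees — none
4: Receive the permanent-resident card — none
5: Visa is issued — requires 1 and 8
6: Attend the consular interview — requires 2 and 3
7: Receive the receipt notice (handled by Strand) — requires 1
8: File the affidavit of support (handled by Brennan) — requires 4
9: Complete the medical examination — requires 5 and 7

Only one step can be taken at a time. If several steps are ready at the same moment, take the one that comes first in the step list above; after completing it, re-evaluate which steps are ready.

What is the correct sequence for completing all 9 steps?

3, 4, 1, 7, 8, 2, 5, 6, 9

Nothing is required for 3 and 4. 3 is listed earlier → 3 first.
4 is the only step now ready → 4.
Ready: 1 and 8. 1 is listed earlier → 1.
7 now also ready, so the ready set is {7, 8}; 7 is listed earlier → 7.
Next only 8 has its prerequisites met → 8.
2 and 5 are both available; 2 is listed earlier → 2.
Ready: 5 and 6. 5 is listed earlier → 5.
9 now also ready, so the ready set is {6, 9}; 6 is listed earlier → 6.
That leaves 9 as the only ready step → 9.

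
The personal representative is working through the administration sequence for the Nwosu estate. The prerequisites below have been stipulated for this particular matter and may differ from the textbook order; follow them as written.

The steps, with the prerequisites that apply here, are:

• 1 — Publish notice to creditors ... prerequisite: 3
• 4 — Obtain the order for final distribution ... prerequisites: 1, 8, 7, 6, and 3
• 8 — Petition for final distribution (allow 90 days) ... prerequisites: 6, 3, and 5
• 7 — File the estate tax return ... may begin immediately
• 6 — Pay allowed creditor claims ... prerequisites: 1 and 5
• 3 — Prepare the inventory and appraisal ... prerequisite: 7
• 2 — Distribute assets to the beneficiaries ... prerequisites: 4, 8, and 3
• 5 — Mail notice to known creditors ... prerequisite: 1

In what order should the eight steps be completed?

7 3 1 5 6 8 4 2

7 has no prerequisites → 7 first.
3 needed 7, now all done → 3.
1 needed 3, now all done → 1.
5 needed 1, now all done → 5.
6 needed 1 and 5, now all done → 6.
8 needed 6, 3 and 5, now all done → 8.
Next only 4 has its prerequisites met → 4.
That leaves 2 as the only ready step → 2.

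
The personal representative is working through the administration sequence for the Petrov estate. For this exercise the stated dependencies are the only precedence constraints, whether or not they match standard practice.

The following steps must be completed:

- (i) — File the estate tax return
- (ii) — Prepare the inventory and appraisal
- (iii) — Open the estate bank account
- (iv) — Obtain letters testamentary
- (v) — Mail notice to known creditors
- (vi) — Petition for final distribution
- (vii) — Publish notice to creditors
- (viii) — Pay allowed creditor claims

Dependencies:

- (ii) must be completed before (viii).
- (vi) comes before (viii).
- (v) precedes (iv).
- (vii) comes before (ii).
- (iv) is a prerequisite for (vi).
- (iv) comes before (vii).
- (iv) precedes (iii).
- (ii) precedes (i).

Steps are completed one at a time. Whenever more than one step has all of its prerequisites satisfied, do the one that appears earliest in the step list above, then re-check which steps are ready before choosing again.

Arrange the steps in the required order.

(v) (iv) (iii) (vi) (vii) (ii) (i) (viii)

(v) has no prerequisites → (v) first.
That leaves (iv) as the only ready step → (iv).
Ready: (iii), (vi) and (vii). (iii) is listed earlier → (iii).
(vi) and (vii) are both available; (vi) is listed earlier → (vi).
(vii) needed (iv), now all done → (vii).
(ii) needed (vii), now all done → (ii).
(i) and (viii) are both available; (i) is listed earlier → (i).
That leaves (viii) as the only ready step → (viii).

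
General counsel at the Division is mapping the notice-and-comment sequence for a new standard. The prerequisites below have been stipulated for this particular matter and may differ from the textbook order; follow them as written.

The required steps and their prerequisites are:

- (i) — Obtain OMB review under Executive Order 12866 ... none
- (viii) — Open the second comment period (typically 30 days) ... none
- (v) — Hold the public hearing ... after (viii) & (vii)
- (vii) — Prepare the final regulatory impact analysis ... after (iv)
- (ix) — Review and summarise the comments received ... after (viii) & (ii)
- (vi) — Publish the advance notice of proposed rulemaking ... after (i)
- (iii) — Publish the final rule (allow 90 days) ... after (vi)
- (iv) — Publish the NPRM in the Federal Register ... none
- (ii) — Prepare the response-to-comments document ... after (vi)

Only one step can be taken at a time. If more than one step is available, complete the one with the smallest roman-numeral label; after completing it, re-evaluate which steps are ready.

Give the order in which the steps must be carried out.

Nothing is required for (i), (iv) and (viii). (i) has the earlier label → (i) first.
(vi) now also ready, so the ready set is {(iv), (vi), (viii)}; (iv) has the earlier label → (iv).
(vi), (vii) and (viii) are all available; (vi) has the earlier label → (vi).
(ii), (iii), (vii) and (viii) are all available; (ii) has the earlier label → (ii).
Ready: (iii), (vii) and (viii). (iii) has the earlier label → (iii).
Now (vii) and (viii) have their prerequisites met. (vii) has the earlier label, so (vii) next.
Next only (viii) has its prerequisites met → (viii).
(v) and (ix) are both available; (v) has the earlier label → (v).
(ix) is the only step now ready → (ix).

(i) → (iv) → (vi) → (ii) → (iii) → (vii) → (viii) → (v) → (ix)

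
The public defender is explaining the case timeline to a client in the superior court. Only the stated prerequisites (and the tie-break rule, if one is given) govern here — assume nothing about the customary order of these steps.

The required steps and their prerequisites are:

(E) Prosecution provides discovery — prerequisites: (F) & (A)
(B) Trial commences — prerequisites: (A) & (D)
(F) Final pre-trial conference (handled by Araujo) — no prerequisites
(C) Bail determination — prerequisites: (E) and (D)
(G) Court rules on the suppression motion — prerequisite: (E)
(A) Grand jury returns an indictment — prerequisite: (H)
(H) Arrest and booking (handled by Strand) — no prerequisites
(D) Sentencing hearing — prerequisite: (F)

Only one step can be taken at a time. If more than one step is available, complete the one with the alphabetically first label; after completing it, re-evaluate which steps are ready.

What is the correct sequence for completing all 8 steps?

(F) → (D) → (H) → (A) → (B) → (E) → (C) → (G)

Nothing is required for (F) and (H). (F) has the earlier label → (F) first.
Now (D) and (H) have their prerequisites met. (D) has the earlier label, so (D) next.
That leaves (H) as the only ready step → (H).
That leaves (A) as the only ready step → (A).
(B) and (E) are both available; (B) has the earlier label → (B).
(E) needed (A) and (F), now all done → (E).
Ready: (C) and (G). (C) has the earlier label → (C).
That leaves (G) as the only ready step → (G).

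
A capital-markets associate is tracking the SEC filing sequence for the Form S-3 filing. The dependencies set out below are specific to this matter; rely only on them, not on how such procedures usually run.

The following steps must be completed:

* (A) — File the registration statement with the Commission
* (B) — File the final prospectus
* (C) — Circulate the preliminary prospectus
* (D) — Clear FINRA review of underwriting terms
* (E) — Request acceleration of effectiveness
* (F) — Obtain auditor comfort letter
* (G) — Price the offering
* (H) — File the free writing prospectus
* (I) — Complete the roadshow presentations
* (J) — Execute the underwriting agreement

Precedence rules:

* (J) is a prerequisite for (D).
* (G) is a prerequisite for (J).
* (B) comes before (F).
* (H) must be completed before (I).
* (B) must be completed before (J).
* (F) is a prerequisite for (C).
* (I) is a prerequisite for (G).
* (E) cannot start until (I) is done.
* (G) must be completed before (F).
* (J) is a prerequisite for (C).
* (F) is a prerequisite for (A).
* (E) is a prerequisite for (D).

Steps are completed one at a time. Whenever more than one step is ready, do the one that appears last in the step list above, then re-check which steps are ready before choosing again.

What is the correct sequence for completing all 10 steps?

(H) and (B) have no prerequisites; (H) is listed later, so (H) is first.
(I) and (B) are both available; (I) is listed later → (I).
(G) and (E) now also ready, so the ready set is {(G), (E), (B)}; (G) is listed later → (G).
Now (E) and (B) have their prerequisites met. (E) is listed later, so (E) next.
Next only (B) has its prerequisites met → (B).
(J) and (F) are both available; (J) is listed later → (J).
(D) now also ready, so the ready set is {(F), (D)}; (F) is listed later → (F).
Now (D), (C) and (A) have their prerequisites met. (D) is listed later, so (D) next.
(C) and (A) are both available; (C) is listed later → (C).
That leaves (A) as the only ready step → (A).

(H) (I) (G) (E) (B) (J) (F) (D) (C) (A)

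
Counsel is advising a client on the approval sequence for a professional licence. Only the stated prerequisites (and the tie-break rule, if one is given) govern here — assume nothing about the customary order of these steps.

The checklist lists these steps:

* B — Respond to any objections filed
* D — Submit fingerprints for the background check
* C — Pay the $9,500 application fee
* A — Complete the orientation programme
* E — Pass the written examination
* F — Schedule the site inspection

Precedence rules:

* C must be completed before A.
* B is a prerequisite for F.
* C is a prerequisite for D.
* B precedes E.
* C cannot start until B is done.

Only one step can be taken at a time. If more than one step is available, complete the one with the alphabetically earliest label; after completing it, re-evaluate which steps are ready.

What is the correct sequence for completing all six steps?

B → C → A → D → E → F

B has no prerequisites → B first.
C, E and F are all available; C has the earlier label → C.
Now A, D, E and F have their prerequisites met. A has the earlier label, so A next.
Now D, E and F have their prerequisites met. D has the earlier label, so D next.
Ready: E and F. E has the earlier label → E.
Next only F has its prerequisites met → F.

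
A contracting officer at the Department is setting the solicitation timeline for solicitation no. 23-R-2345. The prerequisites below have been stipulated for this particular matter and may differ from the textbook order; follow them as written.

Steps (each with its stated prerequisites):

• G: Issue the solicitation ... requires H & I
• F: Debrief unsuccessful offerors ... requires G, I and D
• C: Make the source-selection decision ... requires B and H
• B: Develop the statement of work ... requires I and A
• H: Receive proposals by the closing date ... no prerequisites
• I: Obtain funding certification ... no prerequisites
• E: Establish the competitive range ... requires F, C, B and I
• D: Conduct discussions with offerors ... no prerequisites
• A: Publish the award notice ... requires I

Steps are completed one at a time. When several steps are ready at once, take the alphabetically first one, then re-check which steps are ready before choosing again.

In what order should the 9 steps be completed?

D, H, I, A, B, C, G, F, E

Nothing is required for D, H and I. D has the earlier label → D first.
Now H and I have their prerequisites met. H has the earlier label, so H next.
That leaves I as the only ready step → I.
Now A and G have their prerequisites met. A has the earlier label, so A next.
B now also ready, so the ready set is {B, G}; B has the earlier label → B.
C and G are both available; C has the earlier label → C.
That leaves G as the only ready step → G.
F is the only step now ready → F.
E needed B, C, F and I, now all done → E.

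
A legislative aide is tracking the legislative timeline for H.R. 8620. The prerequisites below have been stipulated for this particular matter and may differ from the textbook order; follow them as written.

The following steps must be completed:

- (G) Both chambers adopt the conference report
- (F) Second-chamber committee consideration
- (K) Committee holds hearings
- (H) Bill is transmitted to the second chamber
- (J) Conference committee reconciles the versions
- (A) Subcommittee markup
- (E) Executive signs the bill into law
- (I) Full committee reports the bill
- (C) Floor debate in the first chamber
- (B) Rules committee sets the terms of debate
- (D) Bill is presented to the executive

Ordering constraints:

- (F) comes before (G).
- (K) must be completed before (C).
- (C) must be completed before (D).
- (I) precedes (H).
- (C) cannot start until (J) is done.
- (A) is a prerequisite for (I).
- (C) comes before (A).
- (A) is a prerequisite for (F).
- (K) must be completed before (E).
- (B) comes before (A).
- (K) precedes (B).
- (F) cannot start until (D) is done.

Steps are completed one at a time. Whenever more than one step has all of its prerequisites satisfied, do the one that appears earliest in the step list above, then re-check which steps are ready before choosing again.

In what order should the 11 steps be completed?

(K), (J), (E), (C), (B), (A), (I), (H), (D), (F), (G)

(K) and (J) have no prerequisites; (K) is listed earlier, so (K) is first.
Now (J), (E) and (B) have their prerequisites met. (J) is listed earlier, so (J) next.
(C) now also ready, so the ready set is {(E), (C), (B)}; (E) is listed earlier → (E).
Ready: (C) and (B). (C) is listed earlier → (C).
Now (B) and (D) have their prerequisites met. (B) is listed earlier, so (B) next.
(A) now also ready, so the ready set is {(A), (D)}; (A) is listed earlier → (A).
(I) now also ready, so the ready set is {(I), (D)}; (I) is listed earlier → (I).
Now (H) and (D) have their prerequisites met. (H) is listed earlier, so (H) next.
That leaves (D) as the only ready step → (D).
(F) is the only step now ready → (F).
That leaves (G) as the only ready step → (G).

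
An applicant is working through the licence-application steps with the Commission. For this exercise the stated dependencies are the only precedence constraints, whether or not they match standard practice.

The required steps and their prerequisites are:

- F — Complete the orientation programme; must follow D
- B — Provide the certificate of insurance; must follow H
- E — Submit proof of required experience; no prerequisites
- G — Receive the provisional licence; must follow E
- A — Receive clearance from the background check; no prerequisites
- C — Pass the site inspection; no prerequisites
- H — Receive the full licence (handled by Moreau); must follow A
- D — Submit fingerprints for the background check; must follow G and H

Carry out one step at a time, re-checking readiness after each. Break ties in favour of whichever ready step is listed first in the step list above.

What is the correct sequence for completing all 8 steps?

Nothing is required for E, A and C. E is listed earlier → E first.
Now G, A and C have their prerequisites met. G is listed earlier, so G next.
A and C are both available; A is listed earlier → A.
H now also ready, so the ready set is {C, H}; C is listed earlier → C.
That leaves H as the only ready step → H.
Ready: B and D. B is listed earlier → B.
D needed G and H, now all done → D.
F needed D, now all done → F.

E → G → A → C → H → B → D → F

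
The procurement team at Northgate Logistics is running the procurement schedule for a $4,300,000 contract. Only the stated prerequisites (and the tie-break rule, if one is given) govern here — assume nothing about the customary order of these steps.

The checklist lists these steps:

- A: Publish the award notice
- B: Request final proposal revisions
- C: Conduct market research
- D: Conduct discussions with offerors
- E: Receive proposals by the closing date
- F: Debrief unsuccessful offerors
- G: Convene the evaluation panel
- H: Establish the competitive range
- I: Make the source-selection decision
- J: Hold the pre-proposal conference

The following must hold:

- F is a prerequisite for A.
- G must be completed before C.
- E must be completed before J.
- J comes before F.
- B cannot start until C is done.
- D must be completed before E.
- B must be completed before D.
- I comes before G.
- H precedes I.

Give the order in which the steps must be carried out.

H → I → G → C → B → D → E → J → F → A

H has no prerequisites → H first.
Next only I has its prerequisites met → I.
That leaves G as the only ready step → G.
Next only C has its prerequisites met → C.
B needed C, now all done → B.
Next only D has its prerequisites met → D.
E needed D, now all done → E.
Next only J has its prerequisites met → J.
That leaves F as the only ready step → F.
That leaves A as the only ready step → A.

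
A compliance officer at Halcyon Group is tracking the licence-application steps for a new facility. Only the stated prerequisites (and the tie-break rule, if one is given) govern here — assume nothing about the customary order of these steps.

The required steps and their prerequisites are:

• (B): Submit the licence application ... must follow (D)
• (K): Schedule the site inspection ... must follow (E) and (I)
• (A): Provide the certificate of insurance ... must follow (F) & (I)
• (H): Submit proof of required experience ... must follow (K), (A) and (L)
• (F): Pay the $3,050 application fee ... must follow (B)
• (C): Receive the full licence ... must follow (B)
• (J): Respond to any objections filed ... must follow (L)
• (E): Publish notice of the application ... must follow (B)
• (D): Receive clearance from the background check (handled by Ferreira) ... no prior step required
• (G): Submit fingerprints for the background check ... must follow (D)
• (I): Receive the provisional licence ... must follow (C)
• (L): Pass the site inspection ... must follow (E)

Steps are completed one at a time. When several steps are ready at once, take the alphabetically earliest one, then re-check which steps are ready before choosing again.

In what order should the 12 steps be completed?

(D) is the only step with nothing outstanding, so it goes first.
Ready: (B) and (G). (B) has the earlier label → (B).
(C), (E) and (F) now also ready, so the ready set is {(C), (E), (F), (G)}; (C) has the earlier label → (C).
(I) now also ready, so the ready set is {(E), (F), (G), (I)}; (E) has the earlier label → (E).
Ready: (F), (G), (I) and (L). (F) has the earlier label → (F).
Now (G), (I) and (L) have their prerequisites met. (G) has the earlier label, so (G) next.
Now (I) and (L) have their prerequisites met. (I) has the earlier label, so (I) next.
(A) and (K) now also ready, so the ready set is {(A), (K), (L)}; (A) has the earlier label → (A).
(K) and (L) are both available; (K) has the earlier label → (K).
(L) is the only step now ready → (L).
(H) and (J) are both available; (H) has the earlier label → (H).
(J) is the only step now ready → (J).

(D) (B) (C) (E) (F) (G) (I) (A) (K) (L) (H) (J)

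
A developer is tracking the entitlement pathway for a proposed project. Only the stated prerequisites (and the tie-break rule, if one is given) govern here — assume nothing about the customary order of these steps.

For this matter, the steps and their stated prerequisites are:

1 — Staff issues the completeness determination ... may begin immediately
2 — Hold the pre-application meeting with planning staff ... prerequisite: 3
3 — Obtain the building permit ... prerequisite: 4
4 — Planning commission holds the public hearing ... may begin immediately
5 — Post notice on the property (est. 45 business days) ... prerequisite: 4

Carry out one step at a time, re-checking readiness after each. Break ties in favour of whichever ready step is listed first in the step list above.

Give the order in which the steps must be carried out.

1 4 3 2 5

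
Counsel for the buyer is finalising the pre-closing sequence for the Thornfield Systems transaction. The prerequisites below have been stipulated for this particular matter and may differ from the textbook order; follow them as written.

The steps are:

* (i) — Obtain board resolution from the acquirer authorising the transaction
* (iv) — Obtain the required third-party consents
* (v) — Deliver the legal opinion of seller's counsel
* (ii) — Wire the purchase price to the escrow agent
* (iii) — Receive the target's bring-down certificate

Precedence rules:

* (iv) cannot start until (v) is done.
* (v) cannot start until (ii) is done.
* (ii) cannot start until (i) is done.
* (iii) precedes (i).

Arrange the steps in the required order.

(iii) → (i) → (ii) → (v) → (iv)

Only (iii) has no prerequisites, so it is first.
Next only (i) has its prerequisites met → (i).
(ii) needed (i), now all done → (ii).
That leaves (v) as the only ready step → (v).
(iv) is the only step now ready → (iv).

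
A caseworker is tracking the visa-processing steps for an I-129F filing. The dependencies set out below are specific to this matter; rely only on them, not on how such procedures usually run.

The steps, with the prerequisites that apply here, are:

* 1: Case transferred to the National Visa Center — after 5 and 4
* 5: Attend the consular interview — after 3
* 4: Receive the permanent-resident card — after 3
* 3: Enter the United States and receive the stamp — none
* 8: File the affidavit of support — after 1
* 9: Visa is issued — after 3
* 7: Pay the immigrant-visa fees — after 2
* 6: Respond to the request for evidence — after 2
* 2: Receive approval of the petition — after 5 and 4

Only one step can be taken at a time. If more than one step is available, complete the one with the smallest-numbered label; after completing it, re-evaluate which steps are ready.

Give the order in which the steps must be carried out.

3 4 5 1 2 6 7 8 9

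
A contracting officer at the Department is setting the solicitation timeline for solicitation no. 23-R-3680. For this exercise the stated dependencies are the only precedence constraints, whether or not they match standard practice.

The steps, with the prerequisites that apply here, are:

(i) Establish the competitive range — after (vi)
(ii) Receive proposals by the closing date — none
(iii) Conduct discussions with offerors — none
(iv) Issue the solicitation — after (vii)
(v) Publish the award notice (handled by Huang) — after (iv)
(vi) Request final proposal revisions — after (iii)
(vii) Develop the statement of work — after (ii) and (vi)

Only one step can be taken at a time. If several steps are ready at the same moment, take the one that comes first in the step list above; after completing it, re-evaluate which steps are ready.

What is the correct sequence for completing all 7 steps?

(ii) and (iii) have no prerequisites; (ii) is listed earlier, so (ii) is first.
(iii) is the only step now ready → (iii).
Next only (vi) has its prerequisites met → (vi).
(i) and (vii) are both available; (i) is listed earlier → (i).
Next only (vii) has its prerequisites met → (vii).
(iv) needed (vii), now all done → (iv).
(v) needed (iv), now all done → (v).

(ii), (iii), (vi), (i), (vii), (iv), (v)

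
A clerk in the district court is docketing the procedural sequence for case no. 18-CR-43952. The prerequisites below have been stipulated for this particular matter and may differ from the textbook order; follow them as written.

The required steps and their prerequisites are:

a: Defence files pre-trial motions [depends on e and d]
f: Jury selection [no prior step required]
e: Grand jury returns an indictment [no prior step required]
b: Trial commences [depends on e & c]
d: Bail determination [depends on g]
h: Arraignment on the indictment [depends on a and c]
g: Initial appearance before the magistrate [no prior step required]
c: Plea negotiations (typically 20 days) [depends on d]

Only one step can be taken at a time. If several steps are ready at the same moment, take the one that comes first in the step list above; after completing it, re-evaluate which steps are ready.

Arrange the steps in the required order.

f, e, g, d, a, c, b, h

f, e and g have no prerequisites; f is listed earlier, so f is first.
Ready: e and g. e is listed earlier → e.
Next only g has its prerequisites met → g.
Next only d has its prerequisites met → d.
Ready: a and c. a is listed earlier → a.
That leaves c as the only ready step → c.
Ready: b and h. b is listed earlier → b.
h needed a and c, now all done → h.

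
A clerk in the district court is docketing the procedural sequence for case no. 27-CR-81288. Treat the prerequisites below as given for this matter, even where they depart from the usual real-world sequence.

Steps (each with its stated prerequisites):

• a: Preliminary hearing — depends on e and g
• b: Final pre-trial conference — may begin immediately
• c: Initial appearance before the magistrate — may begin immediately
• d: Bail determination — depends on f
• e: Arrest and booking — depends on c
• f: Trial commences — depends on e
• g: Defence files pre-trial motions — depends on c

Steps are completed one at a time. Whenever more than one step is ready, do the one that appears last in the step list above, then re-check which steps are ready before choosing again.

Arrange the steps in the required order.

c → g → e → f → d → b → a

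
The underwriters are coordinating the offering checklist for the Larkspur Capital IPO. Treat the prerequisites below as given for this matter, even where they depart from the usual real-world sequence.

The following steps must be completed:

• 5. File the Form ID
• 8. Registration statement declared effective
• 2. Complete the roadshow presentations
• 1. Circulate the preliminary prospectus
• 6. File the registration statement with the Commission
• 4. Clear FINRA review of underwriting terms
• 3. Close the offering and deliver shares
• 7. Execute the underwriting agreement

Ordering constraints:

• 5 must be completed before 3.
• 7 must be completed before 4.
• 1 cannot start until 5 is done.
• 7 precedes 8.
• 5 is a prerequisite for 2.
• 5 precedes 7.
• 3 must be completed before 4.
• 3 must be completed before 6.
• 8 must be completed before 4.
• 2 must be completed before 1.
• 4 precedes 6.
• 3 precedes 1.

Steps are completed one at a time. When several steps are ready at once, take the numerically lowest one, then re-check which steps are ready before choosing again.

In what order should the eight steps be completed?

5, 2, 3, 1, 7, 8, 4, 6

5 has no prerequisites → 5 first.
2, 3 and 7 are all available; 2 has the earlier label → 2.
Ready: 3 and 7. 3 has the earlier label → 3.
Now 1 and 7 have their prerequisites met. 1 has the earlier label, so 1 next.
That leaves 7 as the only ready step → 7.
8 is the only step now ready → 8.
Next only 4 has its prerequisites met → 4.
That leaves 6 as the only ready step → 6.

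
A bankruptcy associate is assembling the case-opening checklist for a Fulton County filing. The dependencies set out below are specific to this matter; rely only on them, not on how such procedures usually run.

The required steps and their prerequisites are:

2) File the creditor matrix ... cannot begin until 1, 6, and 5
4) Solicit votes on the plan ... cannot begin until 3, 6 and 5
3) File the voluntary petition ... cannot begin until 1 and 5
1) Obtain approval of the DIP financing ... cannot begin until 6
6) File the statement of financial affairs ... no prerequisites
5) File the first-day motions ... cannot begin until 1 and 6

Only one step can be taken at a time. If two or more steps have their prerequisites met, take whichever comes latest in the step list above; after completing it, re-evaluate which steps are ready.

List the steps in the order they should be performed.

Only 6 has no prerequisites, so it is first.
1 needed 6, now all done → 1.
5 needed 6 and 1, now all done → 5.
3 and 2 are both available; 3 is listed later → 3.
4 now also ready, so the ready set is {4, 2}; 4 is listed later → 4.
2 needed 5, 6 and 1, now all done → 2.

6 1 5 3 4 2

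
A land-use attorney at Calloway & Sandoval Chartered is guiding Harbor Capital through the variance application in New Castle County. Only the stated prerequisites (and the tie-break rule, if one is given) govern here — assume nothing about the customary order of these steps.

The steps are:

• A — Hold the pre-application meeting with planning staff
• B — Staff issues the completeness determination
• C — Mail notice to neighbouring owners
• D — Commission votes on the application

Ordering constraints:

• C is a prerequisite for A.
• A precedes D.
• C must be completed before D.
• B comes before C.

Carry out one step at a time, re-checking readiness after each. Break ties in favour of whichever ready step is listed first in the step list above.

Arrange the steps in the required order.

Only B has no prerequisites, so it is first.
C needed B, now all done → C.
A needed C, now all done → A.
D needed A and C, now all done → D.

B → C → A → D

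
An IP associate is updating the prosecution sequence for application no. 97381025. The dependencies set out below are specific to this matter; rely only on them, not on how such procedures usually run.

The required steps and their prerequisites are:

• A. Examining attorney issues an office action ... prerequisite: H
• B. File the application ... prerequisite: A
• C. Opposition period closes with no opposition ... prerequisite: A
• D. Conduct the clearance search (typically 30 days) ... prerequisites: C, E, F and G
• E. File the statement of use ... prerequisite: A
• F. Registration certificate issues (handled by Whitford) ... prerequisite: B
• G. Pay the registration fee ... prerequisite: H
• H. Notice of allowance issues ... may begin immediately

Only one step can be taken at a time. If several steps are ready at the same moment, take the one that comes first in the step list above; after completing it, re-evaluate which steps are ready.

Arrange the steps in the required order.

H, A, B, C, E, F, G, D

H is the only step with nothing outstanding, so it goes first.
Ready: A and G. A is listed earlier → A.
Now B, C, E and G have their prerequisites met. B is listed earlier, so B next.
C, E, F and G are all available; C is listed earlier → C.
E, F and G are all available; E is listed earlier → E.
Now F and G have their prerequisites met. F is listed earlier, so F next.
That leaves G as the only ready step → G.
D needed C, E, F and G, now all done → D.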